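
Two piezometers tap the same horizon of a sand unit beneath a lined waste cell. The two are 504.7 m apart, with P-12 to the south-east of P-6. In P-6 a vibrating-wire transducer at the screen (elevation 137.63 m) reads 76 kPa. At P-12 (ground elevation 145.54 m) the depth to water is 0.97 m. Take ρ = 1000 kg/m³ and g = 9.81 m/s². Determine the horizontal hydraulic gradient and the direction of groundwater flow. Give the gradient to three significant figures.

Pressure head at P-6: ψ = P/(ρg) = 76×1000 / (1000 × 9.81) = 7.75 m.
Total head at P-6: h = z + ψ = 137.63 + 7.75 = 145.38 m.
Total head at P-12: h = 145.54 − 0.97 = 144.57 m.
Head difference: h(P-6) − h(P-12) = 145.38 − 144.57 = 0.81 m.
Hydraulic gradient: i = |Δh| / L = 0.81 / 504.7 = 0.00160.
Flow is from higher to lower head: from P-6 toward P-12, i.e. toward the south-east.

i ≈ 0.00160; groundwater flows toward the south-east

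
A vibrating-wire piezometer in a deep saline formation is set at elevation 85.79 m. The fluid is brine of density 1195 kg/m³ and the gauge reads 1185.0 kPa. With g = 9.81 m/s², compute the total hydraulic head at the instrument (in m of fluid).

ψ = P/(ρg) = 1185.0×1000 / (1195 × 9.81) = 101.08 m.
h = z + ψ = 85.79 + 101.08 = 186.87 m.

h ≈ 186.87 m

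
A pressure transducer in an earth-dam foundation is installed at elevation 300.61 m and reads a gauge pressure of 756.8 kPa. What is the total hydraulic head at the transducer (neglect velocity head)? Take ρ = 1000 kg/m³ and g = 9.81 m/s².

h ≈ 377.76 m

ψ = P/(ρg) = 756.8×1000 / (1000 × 9.81) = 77.15 m.
h = z + ψ = 300.61 + 77.15 = 377.76 m.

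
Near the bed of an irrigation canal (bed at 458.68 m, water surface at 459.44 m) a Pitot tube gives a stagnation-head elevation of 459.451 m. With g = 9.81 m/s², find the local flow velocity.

Near the bed, under hydrostatic conditions, the piezometric head (z + ψ) equals the free-surface elevation, 459.44 m.
Velocity head = total − piezometric = 459.451 − 459.44 = 0.011 m.
v = √(2g·h_v) = √(2 × 9.81 × 0.011) = 0.465 m/s.

v ≈ 0.465 m/s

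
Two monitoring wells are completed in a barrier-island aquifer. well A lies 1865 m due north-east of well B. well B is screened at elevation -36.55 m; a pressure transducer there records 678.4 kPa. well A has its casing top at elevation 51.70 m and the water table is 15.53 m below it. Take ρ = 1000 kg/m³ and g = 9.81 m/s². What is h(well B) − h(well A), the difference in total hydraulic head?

Δh ≈ -3.57 m

Pressure head at well B: ψ = P/(ρg) = 678.4×1000 / (1000 × 9.81) = 69.15 m.
Total head at well B: h = z + ψ = -36.55 + 69.15 = 32.60 m.
Total head at well A: h = 51.70 − 15.53 = 36.17 m.
Head difference: h(well B) − h(well A) = 32.60 − 36.17 = -3.57 m.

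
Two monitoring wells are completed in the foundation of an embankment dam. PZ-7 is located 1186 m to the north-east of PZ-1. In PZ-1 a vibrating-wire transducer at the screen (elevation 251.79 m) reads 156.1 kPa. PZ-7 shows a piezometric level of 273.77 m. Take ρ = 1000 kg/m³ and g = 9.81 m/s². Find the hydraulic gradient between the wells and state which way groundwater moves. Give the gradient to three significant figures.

Pressure head at PZ-1: ψ = P/(ρg) = 156.1×1000 / (1000 × 9.81) = 15.91 m.
Total head at PZ-1: h = z + ψ = 251.79 + 15.91 = 267.70 m.
Total head at PZ-7: h = 273.77 m (water level in the piezometer is the total head).
Head difference: h(PZ-1) − h(PZ-7) = 267.70 − 273.77 = -6.07 m.
Hydraulic gradient: i = |Δh| / L = 6.07 / 1186 = 0.00512.
Flow is from higher to lower head: from PZ-7 toward PZ-1, i.e. toward the south-west.

i ≈ 0.00512; groundwater flows toward the south-west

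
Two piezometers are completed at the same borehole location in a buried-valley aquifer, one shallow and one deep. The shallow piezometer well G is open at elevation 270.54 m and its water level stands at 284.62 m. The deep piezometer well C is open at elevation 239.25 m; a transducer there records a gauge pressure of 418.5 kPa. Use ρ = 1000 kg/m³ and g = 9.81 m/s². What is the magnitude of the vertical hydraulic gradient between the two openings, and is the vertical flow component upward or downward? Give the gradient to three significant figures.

|i_v| ≈ 0.0866; vertical flow is downward

Total head at well G: h = 284.62 m (water level in the standpipe).
Pressure head at well C: ψ = P/(ρg) = 418.5×1000 / (1000 × 9.81) = 42.66 m.
Total head at well C: h = z + ψ = 239.25 + 42.66 = 281.91 m.
Δh = h(well G) − h(well C) = 284.62 − 281.91 = 2.71 m.
Vertical separation Δz = 270.54 − 239.25 = 31.29 m.
|i_v| = |Δh| / Δz = 2.71 / 31.29 = 0.0866.
Head is higher in the shallow piezometer, so vertical flow is downward (recharge condition).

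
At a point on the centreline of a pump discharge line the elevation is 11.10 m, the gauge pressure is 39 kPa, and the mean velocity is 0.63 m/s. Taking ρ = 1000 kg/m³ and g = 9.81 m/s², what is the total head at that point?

Pressure head ψ = P/(ρg) = 39×1000 / (1000 × 9.81) = 3.98 m.
Velocity head = v²/(2g) = 0.63² / (2 × 9.81) = 0.020 m.
h = z + ψ + v²/(2g) = 11.10 + 3.98 + 0.020 = 15.10 m.

h ≈ 15.10 m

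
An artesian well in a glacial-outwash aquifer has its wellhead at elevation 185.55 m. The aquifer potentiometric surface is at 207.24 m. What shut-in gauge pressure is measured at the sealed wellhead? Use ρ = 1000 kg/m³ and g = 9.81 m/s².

P ≈ 213 kPa

Head above the cap: Δh = 207.24 − 185.55 = 21.69 m.
P = ρgΔh = 1000 × 9.81 × 21.69 = 212779 Pa ≈ 213 kPa.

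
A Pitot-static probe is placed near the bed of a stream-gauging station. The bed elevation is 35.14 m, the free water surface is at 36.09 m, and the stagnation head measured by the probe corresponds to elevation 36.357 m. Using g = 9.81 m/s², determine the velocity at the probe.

v ≈ 2.29 m/s

Near the bed, under hydrostatic conditions, the piezometric head (z + ψ) equals the free-surface elevation, 36.09 m.
Velocity head = total − piezometric = 36.357 − 36.09 = 0.267 m.
v = √(2g·h_v) = √(2 × 9.81 × 0.267) = 2.29 m/s.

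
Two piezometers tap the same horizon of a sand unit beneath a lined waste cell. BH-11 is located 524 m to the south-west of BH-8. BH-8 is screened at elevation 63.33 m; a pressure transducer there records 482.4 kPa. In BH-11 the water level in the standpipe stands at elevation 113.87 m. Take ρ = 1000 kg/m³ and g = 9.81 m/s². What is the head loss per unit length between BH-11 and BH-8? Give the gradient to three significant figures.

i ≈ 0.00261 m/m

Pressure head at BH-8: ψ = P/(ρg) = 482.4×1000 / (1000 × 9.81) = 49.17 m.
Total head at BH-8: h = z + ψ = 63.33 + 49.17 = 112.50 m.
Total head at BH-11: h = 113.87 m (water level in the piezometer is the total head).
Head difference: h(BH-8) − h(BH-11) = 112.50 − 113.87 = -1.37 m.
Hydraulic gradient: i = |Δh| / L = 1.37 / 524 = 0.00261.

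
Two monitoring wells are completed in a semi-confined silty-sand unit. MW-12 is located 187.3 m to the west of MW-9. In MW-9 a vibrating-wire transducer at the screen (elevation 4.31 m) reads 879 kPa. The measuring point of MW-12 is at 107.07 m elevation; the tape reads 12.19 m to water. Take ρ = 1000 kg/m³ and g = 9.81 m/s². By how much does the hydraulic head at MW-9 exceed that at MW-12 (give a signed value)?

Pressure head at MW-9: ψ = P/(ρg) = 879×1000 / (1000 × 9.81) = 89.60 m.
Total head at MW-9: h = z + ψ = 4.31 + 89.60 = 93.91 m.
Total head at MW-12: h = 107.07 − 12.19 = 94.88 m.
Head difference: h(MW-9) − h(MW-12) = 93.91 − 94.88 = -0.97 m.

Δh ≈ -0.97 m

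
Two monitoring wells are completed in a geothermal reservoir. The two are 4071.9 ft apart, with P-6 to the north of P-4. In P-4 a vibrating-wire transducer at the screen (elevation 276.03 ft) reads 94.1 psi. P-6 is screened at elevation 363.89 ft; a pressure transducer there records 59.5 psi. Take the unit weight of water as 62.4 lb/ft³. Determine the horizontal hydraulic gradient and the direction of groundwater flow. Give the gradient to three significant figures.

i ≈ 0.00197; groundwater flows toward the south

Pressure head at P-4: ψ = 144·P/γ = 144 × 94.1 / 62.4 = 217.15 ft.
Total head at P-4: h = z + ψ = 276.03 + 217.15 = 493.18 ft.
Pressure head at P-6: ψ = 144·P/γ = 144 × 59.5 / 62.4 = 137.31 ft.
Total head at P-6: h = z + ψ = 363.89 + 137.31 = 501.20 ft.
Head difference: h(P-4) − h(P-6) = 493.18 − 501.20 = -8.02 ft.
Hydraulic gradient: i = |Δh| / L = 8.02 / 4071.9 = 0.00197.
Flow is from higher to lower head: from P-6 toward P-4, i.e. toward the south.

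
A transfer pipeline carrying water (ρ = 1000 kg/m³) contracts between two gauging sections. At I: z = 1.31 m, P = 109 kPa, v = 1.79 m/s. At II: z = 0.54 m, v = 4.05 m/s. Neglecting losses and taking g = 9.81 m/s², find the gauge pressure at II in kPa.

P₂ ≈ 110 kPa

Pressure head at I: ψ₁ = P₁/(ρg) = 109×1000 / (1000 × 9.81) = 11.11 m.
Velocity heads: v₁²/2g = 1.79²/19.62 = 0.163 m; v₂²/2g = 4.05²/19.62 = 0.836 m.
Total head H = z₁ + ψ₁ + v₁²/2g = 1.31 + 11.11 + 0.163 = 12.58 m.
ψ₂ = H − z₂ − v₂²/2g = 12.58 − 0.54 − 0.836 = 11.20 m.
P₂ = ρgψ₂ = 1000 × 9.81 × 11.20 ≈ 110 kPa.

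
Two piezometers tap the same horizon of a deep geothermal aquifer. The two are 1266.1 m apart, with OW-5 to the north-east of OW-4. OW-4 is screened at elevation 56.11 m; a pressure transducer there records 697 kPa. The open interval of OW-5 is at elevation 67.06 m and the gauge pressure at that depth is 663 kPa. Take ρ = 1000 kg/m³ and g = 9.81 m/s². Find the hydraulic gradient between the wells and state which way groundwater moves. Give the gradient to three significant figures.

Pressure head at OW-4: ψ = P/(ρg) = 697×1000 / (1000 × 9.81) = 71.05 m.
Total head at OW-4: h = z + ψ = 56.11 + 71.05 = 127.16 m.
Pressure head at OW-5: ψ = P/(ρg) = 663×1000 / (1000 × 9.81) = 67.58 m.
Total head at OW-5: h = z + ψ = 67.06 + 67.58 = 134.64 m.
Head difference: h(OW-4) − h(OW-5) = 127.16 − 134.64 = -7.48 m.
Hydraulic gradient: i = |Δh| / L = 7.48 / 1266.1 = 0.00591.
Flow is from higher to lower head: from OW-5 toward OW-4, i.e. toward the south-west.

i ≈ 0.00591; groundwater flows toward the south-west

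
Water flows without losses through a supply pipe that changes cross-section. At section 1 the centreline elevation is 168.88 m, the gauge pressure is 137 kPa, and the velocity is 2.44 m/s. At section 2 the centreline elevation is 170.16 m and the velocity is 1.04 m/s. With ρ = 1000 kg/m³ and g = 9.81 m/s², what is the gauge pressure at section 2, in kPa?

Pressure head at 1: ψ₁ = P₁/(ρg) = 137×1000 / (1000 × 9.81) = 13.97 m.
Velocity heads: v₁²/2g = 2.44²/19.62 = 0.303 m; v₂²/2g = 1.04²/19.62 = 0.055 m.
Total head H = z₁ + ψ₁ + v₁²/2g = 168.88 + 13.97 + 0.303 = 183.15 m.
ψ₂ = H − z₂ − v₂²/2g = 183.15 − 170.16 − 0.055 = 12.94 m.
P₂ = ρgψ₂ = 1000 × 9.81 × 12.94 ≈ 127 kPa.

P₂ ≈ 127 kPa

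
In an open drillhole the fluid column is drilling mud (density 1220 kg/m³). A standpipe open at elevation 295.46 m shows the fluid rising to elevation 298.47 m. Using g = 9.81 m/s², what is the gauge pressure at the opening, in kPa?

P ≈ 36.0 kPa

Pressure head ψ = h − z = 298.47 − 295.46 = 3.01 m.
P = ρgψ = 1220 × 9.81 × 3.01 = 36024 Pa ≈ 36.0 kPa.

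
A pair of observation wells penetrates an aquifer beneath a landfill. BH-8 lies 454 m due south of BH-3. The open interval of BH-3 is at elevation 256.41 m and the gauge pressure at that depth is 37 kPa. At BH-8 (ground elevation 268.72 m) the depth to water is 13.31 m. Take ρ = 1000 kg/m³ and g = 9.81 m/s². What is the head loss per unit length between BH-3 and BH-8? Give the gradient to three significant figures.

i ≈ 0.0105 m/m

Pressure head at BH-3: ψ = P/(ρg) = 37×1000 / (1000 × 9.81) = 3.77 m.
Total head at BH-3: h = z + ψ = 256.41 + 3.77 = 260.18 m.
Total head at BH-8: h = 268.72 − 13.31 = 255.41 m.
Head difference: h(BH-3) − h(BH-8) = 260.18 − 255.41 = 4.77 m.
Hydraulic gradient: i = |Δh| / L = 4.77 / 454 = 0.0105.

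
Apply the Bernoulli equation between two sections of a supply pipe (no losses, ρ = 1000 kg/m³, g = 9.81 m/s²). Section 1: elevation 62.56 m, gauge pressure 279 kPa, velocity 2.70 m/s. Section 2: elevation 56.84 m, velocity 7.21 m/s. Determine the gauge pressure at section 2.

P₂ ≈ 313 kPa

Pressure head at 1: ψ₁ = P₁/(ρg) = 279×1000 / (1000 × 9.81) = 28.44 m.
Velocity heads: v₁²/2g = 2.70²/19.62 = 0.372 m; v₂²/2g = 7.21²/19.62 = 2.650 m.
Total head H = z₁ + ψ₁ + v₁²/2g = 62.56 + 28.44 + 0.372 = 91.37 m.
ψ₂ = H − z₂ − v₂²/2g = 91.37 − 56.84 − 2.650 = 31.88 m.
P₂ = ρgψ₂ = 1000 × 9.81 × 31.88 ≈ 313 kPa.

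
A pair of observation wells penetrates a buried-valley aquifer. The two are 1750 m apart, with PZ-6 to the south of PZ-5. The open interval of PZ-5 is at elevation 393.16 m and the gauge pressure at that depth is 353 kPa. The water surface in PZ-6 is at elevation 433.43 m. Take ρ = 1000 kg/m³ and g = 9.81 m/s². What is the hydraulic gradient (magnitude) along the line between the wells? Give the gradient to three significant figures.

Pressure head at PZ-5: ψ = P/(ρg) = 353×1000 / (1000 × 9.81) = 35.98 m.
Total head at PZ-5: h = z + ψ = 393.16 + 35.98 = 429.14 m.
Total head at PZ-6: h = 433.43 m (water level in the piezometer is the total head).
Head difference: h(PZ-5) − h(PZ-6) = 429.14 − 433.43 = -4.29 m.
Hydraulic gradient: i = |Δh| / L = 4.29 / 1750 = 0.00245.

i ≈ 0.00245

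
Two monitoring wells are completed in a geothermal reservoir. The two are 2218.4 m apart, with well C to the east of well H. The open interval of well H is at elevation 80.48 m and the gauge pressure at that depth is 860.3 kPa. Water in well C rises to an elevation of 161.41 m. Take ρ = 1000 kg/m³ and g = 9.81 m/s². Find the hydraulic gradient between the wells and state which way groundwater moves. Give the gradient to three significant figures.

i ≈ 0.00305; groundwater flows toward the east

Pressure head at well H: ψ = P/(ρg) = 860.3×1000 / (1000 × 9.81) = 87.70 m.
Total head at well H: h = z + ψ = 80.48 + 87.70 = 168.18 m.
Total head at well C: h = 161.41 m (water level in the piezometer is the total head).
Head difference: h(well H) − h(well C) = 168.18 − 161.41 = 6.77 m.
Hydraulic gradient: i = |Δh| / L = 6.77 / 2218.4 = 0.00305.
Flow is from higher to lower head: from well H toward well C, i.e. toward the east.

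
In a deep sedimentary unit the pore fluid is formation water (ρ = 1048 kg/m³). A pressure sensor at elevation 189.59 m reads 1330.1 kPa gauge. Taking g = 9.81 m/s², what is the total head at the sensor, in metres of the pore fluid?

h ≈ 318.97 m

ψ = P/(ρg) = 1330.1×1000 / (1048 × 9.81) = 129.38 m.
h = z + ψ = 189.59 + 129.38 = 318.97 m.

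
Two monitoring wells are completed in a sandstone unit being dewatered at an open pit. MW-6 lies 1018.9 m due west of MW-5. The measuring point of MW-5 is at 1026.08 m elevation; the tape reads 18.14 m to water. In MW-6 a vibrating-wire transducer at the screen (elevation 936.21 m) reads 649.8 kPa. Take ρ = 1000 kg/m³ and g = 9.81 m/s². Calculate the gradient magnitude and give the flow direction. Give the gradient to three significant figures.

Total head at MW-5: h = 1026.08 − 18.14 = 1007.94 m.
Pressure head at MW-6: ψ = P/(ρg) = 649.8×1000 / (1000 × 9.81) = 66.24 m.
Total head at MW-6: h = z + ψ = 936.21 + 66.24 = 1002.45 m.
Head difference: h(MW-5) − h(MW-6) = 1007.94 − 1002.45 = 5.49 m.
Hydraulic gradient: i = |Δh| / L = 5.49 / 1018.9 = 0.00539.
Flow is from higher to lower head: from MW-5 toward MW-6, i.e. toward the west.

i ≈ 0.00539; groundwater flows toward the west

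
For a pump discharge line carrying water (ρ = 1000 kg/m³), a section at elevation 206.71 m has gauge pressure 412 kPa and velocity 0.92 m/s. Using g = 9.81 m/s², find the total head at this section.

h ≈ 248.75 m

Pressure head ψ = P/(ρg) = 412×1000 / (1000 × 9.81) = 42.00 m.
Velocity head = v²/(2g) = 0.92² / (2 × 9.81) = 0.043 m.
h = z + ψ + v²/(2g) = 206.71 + 42.00 + 0.043 = 248.75 m.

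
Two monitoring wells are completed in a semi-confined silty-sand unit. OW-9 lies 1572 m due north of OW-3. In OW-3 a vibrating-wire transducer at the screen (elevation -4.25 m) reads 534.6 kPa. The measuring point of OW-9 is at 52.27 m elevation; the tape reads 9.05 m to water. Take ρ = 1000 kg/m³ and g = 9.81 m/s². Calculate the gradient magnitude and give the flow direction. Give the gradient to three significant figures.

Pressure head at OW-3: ψ = P/(ρg) = 534.6×1000 / (1000 × 9.81) = 54.50 m.
Total head at OW-3: h = z + ψ = -4.25 + 54.50 = 50.25 m.
Total head at OW-9: h = 52.27 − 9.05 = 43.22 m.
Head difference: h(OW-3) − h(OW-9) = 50.25 − 43.22 = 7.03 m.
Hydraulic gradient: i = |Δh| / L = 7.03 / 1572 = 0.00447.
Flow is from higher to lower head: from OW-3 toward OW-9, i.e. toward the north.

i ≈ 0.00447; groundwater flows toward the north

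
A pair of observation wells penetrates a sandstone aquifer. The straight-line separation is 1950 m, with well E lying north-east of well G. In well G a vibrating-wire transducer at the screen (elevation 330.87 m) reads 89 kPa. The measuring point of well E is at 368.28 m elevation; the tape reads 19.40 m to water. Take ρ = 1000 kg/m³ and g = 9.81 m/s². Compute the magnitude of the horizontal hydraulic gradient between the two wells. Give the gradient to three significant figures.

i ≈ 0.00458

Pressure head at well G: ψ = P/(ρg) = 89×1000 / (1000 × 9.81) = 9.07 m.
Total head at well G: h = z + ψ = 330.87 + 9.07 = 339.94 m.
Total head at well E: h = 368.28 − 19.40 = 348.88 m.
Head difference: h(well G) − h(well E) = 339.94 − 348.88 = -8.94 m.
Hydraulic gradient: i = |Δh| / L = 8.94 / 1950 = 0.00458.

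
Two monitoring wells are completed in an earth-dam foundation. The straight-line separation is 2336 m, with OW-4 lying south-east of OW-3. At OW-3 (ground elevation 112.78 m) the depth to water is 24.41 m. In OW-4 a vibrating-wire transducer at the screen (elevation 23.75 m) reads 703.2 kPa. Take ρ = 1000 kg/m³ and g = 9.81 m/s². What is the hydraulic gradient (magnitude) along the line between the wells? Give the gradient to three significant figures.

Total head at OW-3: h = 112.78 − 24.41 = 88.37 m.
Pressure head at OW-4: ψ = P/(ρg) = 703.2×1000 / (1000 × 9.81) = 71.68 m.
Total head at OW-4: h = z + ψ = 23.75 + 71.68 = 95.43 m.
Head difference: h(OW-3) − h(OW-4) = 88.37 − 95.43 = -7.06 m.
Hydraulic gradient: i = |Δh| / L = 7.06 / 2336 = 0.00302.

i ≈ 0.00302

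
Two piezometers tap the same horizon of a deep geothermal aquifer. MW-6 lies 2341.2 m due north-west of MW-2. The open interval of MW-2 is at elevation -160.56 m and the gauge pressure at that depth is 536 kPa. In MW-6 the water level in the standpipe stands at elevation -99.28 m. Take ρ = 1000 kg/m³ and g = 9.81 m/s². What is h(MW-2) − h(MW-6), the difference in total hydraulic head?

Δh ≈ -6.64 m

Pressure head at MW-2: ψ = P/(ρg) = 536×1000 / (1000 × 9.81) = 54.64 m.
Total head at MW-2: h = z + ψ = -160.56 + 54.64 = -105.92 m.
Total head at MW-6: h = -99.28 m (water level in the piezometer is the total head).
Head difference: h(MW-2) − h(MW-6) = -105.92 − (-99.28) = -6.64 m.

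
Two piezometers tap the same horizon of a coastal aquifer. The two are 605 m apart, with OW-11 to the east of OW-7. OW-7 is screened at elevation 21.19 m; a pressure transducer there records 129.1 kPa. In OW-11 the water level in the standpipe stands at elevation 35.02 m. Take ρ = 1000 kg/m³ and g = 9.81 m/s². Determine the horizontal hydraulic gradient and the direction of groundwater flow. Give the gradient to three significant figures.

Pressure head at OW-7: ψ = P/(ρg) = 129.1×1000 / (1000 × 9.81) = 13.16 m.
Total head at OW-7: h = z + ψ = 21.19 + 13.16 = 34.35 m.
Total head at OW-11: h = 35.02 m (water level in the piezometer is the total head).
Head difference: h(OW-7) − h(OW-11) = 34.35 − 35.02 = -0.67 m.
Hydraulic gradient: i = |Δh| / L = 0.67 / 605 = 0.00111.
Flow is from higher to lower head: from OW-11 toward OW-7, i.e. toward the west.

i ≈ 0.00111; groundwater flows toward the west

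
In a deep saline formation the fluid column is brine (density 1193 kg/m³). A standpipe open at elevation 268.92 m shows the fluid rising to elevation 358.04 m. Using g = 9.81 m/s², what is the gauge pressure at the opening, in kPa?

P ≈ 1040 kPa

Pressure head ψ = h − z = 358.04 − 268.92 = 89.12 m.
P = ρgψ = 1193 × 9.81 × 89.12 = 1043001 Pa ≈ 1040 kPa.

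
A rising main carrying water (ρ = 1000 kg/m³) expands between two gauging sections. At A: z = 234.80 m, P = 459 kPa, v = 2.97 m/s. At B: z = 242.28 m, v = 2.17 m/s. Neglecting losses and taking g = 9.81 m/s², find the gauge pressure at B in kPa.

P₂ ≈ 388 kPa

Pressure head at A: ψ₁ = P₁/(ρg) = 459×1000 / (1000 × 9.81) = 46.79 m.
Velocity heads: v₁²/2g = 2.97²/19.62 = 0.450 m; v₂²/2g = 2.17²/19.62 = 0.240 m.
Total head H = z₁ + ψ₁ + v₁²/2g = 234.80 + 46.79 + 0.450 = 282.04 m.
ψ₂ = H − z₂ − v₂²/2g = 282.04 − 242.28 − 0.240 = 39.52 m.
P₂ = ρgψ₂ = 1000 × 9.81 × 39.52 ≈ 388 kPa.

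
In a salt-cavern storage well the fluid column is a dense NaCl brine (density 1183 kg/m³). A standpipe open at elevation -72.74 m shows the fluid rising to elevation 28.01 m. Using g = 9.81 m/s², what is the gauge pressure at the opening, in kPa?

Pressure head ψ = h − z = 28.01 − (-72.74) = 100.75 m.
P = ρgψ = 1183 × 9.81 × 100.75 = 1169227 Pa ≈ 1170 kPa.

P ≈ 1170 kPa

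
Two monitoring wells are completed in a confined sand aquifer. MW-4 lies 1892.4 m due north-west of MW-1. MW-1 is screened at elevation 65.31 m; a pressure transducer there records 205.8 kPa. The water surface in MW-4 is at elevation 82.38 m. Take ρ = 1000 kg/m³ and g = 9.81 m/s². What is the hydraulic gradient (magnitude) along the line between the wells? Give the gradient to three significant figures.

i ≈ 0.00207

Pressure head at MW-1: ψ = P/(ρg) = 205.8×1000 / (1000 × 9.81) = 20.98 m.
Total head at MW-1: h = z + ψ = 65.31 + 20.98 = 86.29 m.
Total head at MW-4: h = 82.38 m (water level in the piezometer is the total head).
Head difference: h(MW-1) − h(MW-4) = 86.29 − 82.38 = 3.91 m.
Hydraulic gradient: i = |Δh| / L = 3.91 / 1892.4 = 0.00207.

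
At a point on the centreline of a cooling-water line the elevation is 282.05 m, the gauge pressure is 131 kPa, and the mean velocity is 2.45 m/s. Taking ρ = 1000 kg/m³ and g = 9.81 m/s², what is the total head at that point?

h ≈ 295.71 m

Pressure head ψ = P/(ρg) = 131×1000 / (1000 × 9.81) = 13.35 m.
Velocity head = v²/(2g) = 2.45² / (2 × 9.81) = 0.306 m.
h = z + ψ + v²/(2g) = 282.05 + 13.35 + 0.306 = 295.71 m.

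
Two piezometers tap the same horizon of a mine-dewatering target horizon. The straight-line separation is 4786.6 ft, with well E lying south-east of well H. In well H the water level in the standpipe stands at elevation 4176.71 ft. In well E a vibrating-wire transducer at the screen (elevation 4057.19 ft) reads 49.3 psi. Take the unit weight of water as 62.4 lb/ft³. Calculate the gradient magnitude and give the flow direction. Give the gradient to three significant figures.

Total head at well H: h = 4176.71 ft (water level in the piezometer is the total head).
Pressure head at well E: ψ = 144·P/γ = 144 × 49.3 / 62.4 = 113.77 ft.
Total head at well E: h = z + ψ = 4057.19 + 113.77 = 4170.96 ft.
Head difference: h(well H) − h(well E) = 4176.71 − 4170.96 = 5.75 ft.
Hydraulic gradient: i = |Δh| / L = 5.75 / 4786.6 = 0.00120.
Flow is from higher to lower head: from well H toward well E, i.e. toward the south-east.

i ≈ 0.00120; groundwater flows toward the south-east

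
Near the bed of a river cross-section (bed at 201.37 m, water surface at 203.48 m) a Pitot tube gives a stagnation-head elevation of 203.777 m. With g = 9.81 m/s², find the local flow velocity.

Near the bed, under hydrostatic conditions, the piezometric head (z + ψ) equals the free-surface elevation, 203.48 m.
Velocity head = total − piezometric = 203.777 − 203.48 = 0.297 m.
v = √(2g·h_v) = √(2 × 9.81 × 0.297) = 2.41 m/s.

v ≈ 2.41 m/s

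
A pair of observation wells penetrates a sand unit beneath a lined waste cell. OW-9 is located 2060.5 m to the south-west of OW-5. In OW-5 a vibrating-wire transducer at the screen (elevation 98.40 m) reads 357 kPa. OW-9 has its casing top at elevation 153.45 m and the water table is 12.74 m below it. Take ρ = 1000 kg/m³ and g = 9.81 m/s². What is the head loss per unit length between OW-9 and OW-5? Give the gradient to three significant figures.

Pressure head at OW-5: ψ = P/(ρg) = 357×1000 / (1000 × 9.81) = 36.39 m.
Total head at OW-5: h = z + ψ = 98.40 + 36.39 = 134.79 m.
Total head at OW-9: h = 153.45 − 12.74 = 140.71 m.
Head difference: h(OW-5) − h(OW-9) = 134.79 − 140.71 = -5.92 m.
Hydraulic gradient: i = |Δh| / L = 5.92 / 2060.5 = 0.00287.

i ≈ 0.00287 m/m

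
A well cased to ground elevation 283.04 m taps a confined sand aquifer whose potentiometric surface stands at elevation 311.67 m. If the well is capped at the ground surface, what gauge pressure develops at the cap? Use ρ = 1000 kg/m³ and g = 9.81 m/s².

Head above the cap: Δh = 311.67 − 283.04 = 28.63 m.
P = ρgΔh = 1000 × 9.81 × 28.63 = 280860 Pa ≈ 281 kPa.

P ≈ 281 kPa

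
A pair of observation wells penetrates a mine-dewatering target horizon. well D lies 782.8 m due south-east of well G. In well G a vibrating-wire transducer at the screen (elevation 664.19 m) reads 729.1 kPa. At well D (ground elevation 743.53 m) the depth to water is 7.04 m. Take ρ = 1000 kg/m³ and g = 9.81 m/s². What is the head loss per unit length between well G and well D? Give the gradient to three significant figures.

i ≈ 0.00258 m/m

Pressure head at well G: ψ = P/(ρg) = 729.1×1000 / (1000 × 9.81) = 74.32 m.
Total head at well G: h = z + ψ = 664.19 + 74.32 = 738.51 m.
Total head at well D: h = 743.53 − 7.04 = 736.49 m.
Head difference: h(well G) − h(well D) = 738.51 − 736.49 = 2.02 m.
Hydraulic gradient: i = |Δh| / L = 2.02 / 782.8 = 0.00258.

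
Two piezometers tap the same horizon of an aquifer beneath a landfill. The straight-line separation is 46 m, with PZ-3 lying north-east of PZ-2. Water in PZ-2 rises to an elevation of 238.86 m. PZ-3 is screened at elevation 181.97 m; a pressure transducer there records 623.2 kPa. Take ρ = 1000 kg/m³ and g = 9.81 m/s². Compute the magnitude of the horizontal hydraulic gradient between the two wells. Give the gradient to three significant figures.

i ≈ 0.144

Total head at PZ-2: h = 238.86 m (water level in the piezometer is the total head).
Pressure head at PZ-3: ψ = P/(ρg) = 623.2×1000 / (1000 × 9.81) = 63.53 m.
Total head at PZ-3: h = z + ψ = 181.97 + 63.53 = 245.50 m.
Head difference: h(PZ-2) − h(PZ-3) = 238.86 − 245.50 = -6.64 m.
Hydraulic gradient: i = |Δh| / L = 6.64 / 46 = 0.144.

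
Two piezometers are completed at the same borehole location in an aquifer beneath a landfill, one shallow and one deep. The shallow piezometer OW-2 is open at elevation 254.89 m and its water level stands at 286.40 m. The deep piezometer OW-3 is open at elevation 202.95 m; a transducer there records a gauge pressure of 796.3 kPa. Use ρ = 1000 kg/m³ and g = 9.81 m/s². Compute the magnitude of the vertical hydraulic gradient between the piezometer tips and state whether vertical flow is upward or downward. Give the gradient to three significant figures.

Total head at OW-2: h = 286.40 m (water level in the standpipe).
Pressure head at OW-3: ψ = P/(ρg) = 796.3×1000 / (1000 × 9.81) = 81.17 m.
Total head at OW-3: h = z + ψ = 202.95 + 81.17 = 284.12 m.
Δh = h(OW-2) − h(OW-3) = 286.40 − 284.12 = 2.28 m.
Vertical separation Δz = 254.89 − 202.95 = 51.94 m.
|i_v| = |Δh| / Δz = 2.28 / 51.94 = 0.0439.
Head is higher in the shallow piezometer, so vertical flow is downward (recharge condition).

|i_v| ≈ 0.0439; vertical flow is downward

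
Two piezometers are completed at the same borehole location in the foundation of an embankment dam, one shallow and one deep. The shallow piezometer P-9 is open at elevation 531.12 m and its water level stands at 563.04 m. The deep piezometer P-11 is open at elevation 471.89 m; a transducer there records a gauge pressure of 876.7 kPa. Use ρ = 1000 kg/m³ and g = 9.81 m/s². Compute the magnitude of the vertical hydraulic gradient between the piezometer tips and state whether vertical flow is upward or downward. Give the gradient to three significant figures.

|i_v| ≈ 0.0301; vertical flow is downward

Total head at P-9: h = 563.04 m (water level in the standpipe).
Pressure head at P-11: ψ = P/(ρg) = 876.7×1000 / (1000 × 9.81) = 89.37 m.
Total head at P-11: h = z + ψ = 471.89 + 89.37 = 561.26 m.
Δh = h(P-9) − h(P-11) = 563.04 − 561.26 = 1.78 m.
Vertical separation Δz = 531.12 − 471.89 = 59.23 m.
|i_v| = |Δh| / Δz = 1.78 / 59.23 = 0.0301.
Head is higher in the shallow piezometer, so vertical flow is downward (recharge condition).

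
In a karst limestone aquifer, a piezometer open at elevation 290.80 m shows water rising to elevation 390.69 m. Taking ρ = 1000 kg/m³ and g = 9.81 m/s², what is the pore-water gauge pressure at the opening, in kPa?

P ≈ 980 kPa

Pressure head ψ = h − z = 390.69 − 290.80 = 99.89 m.
P = ρgψ = 1000 × 9.81 × 99.89 = 979921 Pa ≈ 980 kPa.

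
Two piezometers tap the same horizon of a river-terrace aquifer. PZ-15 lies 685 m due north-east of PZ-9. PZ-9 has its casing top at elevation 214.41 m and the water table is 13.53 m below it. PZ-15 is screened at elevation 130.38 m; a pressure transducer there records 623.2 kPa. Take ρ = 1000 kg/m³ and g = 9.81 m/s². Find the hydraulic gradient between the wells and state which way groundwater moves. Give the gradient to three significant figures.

i ≈ 0.0102; groundwater flows toward the north-east

Total head at PZ-9: h = 214.41 − 13.53 = 200.88 m.
Pressure head at PZ-15: ψ = P/(ρg) = 623.2×1000 / (1000 × 9.81) = 63.53 m.
Total head at PZ-15: h = z + ψ = 130.38 + 63.53 = 193.91 m.
Head difference: h(PZ-9) − h(PZ-15) = 200.88 − 193.91 = 6.97 m.
Hydraulic gradient: i = |Δh| / L = 6.97 / 685 = 0.0102.
Flow is from higher to lower head: from PZ-9 toward PZ-15, i.e. toward the north-east.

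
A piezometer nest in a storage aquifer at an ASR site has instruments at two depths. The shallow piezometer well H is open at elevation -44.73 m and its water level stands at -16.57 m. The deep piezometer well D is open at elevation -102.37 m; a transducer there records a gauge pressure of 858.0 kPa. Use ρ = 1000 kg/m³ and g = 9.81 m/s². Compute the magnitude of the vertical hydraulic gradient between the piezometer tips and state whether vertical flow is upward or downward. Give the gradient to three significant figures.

|i_v| ≈ 0.0288; vertical flow is upward

Total head at well H: h = -16.57 m (water level in the standpipe).
Pressure head at well D: ψ = P/(ρg) = 858.0×1000 / (1000 × 9.81) = 87.46 m.
Total head at well D: h = z + ψ = -102.37 + 87.46 = -14.91 m.
Δh = h(well H) − h(well D) = -16.57 − (-14.91) = -1.66 m.
Vertical separation Δz = -44.73 − (-102.37) = 57.64 m.
|i_v| = |Δh| / Δz = 1.66 / 57.64 = 0.0288.
Head is higher in the deep piezometer, so vertical flow is upward (discharge condition).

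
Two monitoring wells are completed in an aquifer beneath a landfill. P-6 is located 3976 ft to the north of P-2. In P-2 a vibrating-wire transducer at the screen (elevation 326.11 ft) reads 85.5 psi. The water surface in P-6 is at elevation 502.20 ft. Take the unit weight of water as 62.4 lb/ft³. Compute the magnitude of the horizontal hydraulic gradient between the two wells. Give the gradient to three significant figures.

i ≈ 0.00534

Pressure head at P-2: ψ = 144·P/γ = 144 × 85.5 / 62.4 = 197.31 ft.
Total head at P-2: h = z + ψ = 326.11 + 197.31 = 523.42 ft.
Total head at P-6: h = 502.20 ft (water level in the piezometer is the total head).
Head difference: h(P-2) − h(P-6) = 523.42 − 502.20 = 21.22 ft.
Hydraulic gradient: i = |Δh| / L = 21.22 / 3976 = 0.00534.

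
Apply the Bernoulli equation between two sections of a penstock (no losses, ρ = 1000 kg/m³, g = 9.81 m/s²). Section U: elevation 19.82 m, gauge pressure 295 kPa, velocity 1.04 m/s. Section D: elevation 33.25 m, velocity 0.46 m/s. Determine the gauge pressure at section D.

P₂ ≈ 164 kPa

Pressure head at U: ψ₁ = P₁/(ρg) = 295×1000 / (1000 × 9.81) = 30.07 m.
Velocity heads: v₁²/2g = 1.04²/19.62 = 0.055 m; v₂²/2g = 0.46²/19.62 = 0.011 m.
Total head H = z₁ + ψ₁ + v₁²/2g = 19.82 + 30.07 + 0.055 = 49.95 m.
ψ₂ = H − z₂ − v₂²/2g = 49.95 − 33.25 − 0.011 = 16.69 m.
P₂ = ρgψ₂ = 1000 × 9.81 × 16.69 ≈ 164 kPa.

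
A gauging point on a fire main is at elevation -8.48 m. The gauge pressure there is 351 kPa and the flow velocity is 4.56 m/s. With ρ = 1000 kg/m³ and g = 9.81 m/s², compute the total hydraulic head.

h ≈ 28.36 m

Pressure head ψ = P/(ρg) = 351×1000 / (1000 × 9.81) = 35.78 m.
Velocity head = v²/(2g) = 4.56² / (2 × 9.81) = 1.060 m.
h = z + ψ + v²/(2g) = -8.48 + 35.78 + 1.060 = 28.36 m.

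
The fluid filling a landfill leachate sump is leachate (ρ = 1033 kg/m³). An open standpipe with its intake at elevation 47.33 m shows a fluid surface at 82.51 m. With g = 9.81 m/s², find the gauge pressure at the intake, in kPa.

P ≈ 357 kPa

Pressure head ψ = h − z = 82.51 − 47.33 = 35.18 m.
P = ρgψ = 1033 × 9.81 × 35.18 = 356505 Pa ≈ 357 kPa.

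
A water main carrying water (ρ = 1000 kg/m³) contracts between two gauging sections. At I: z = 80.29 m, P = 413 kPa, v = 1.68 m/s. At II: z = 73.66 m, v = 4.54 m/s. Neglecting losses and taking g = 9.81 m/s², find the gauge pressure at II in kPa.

Pressure head at I: ψ₁ = P₁/(ρg) = 413×1000 / (1000 × 9.81) = 42.10 m.
Velocity heads: v₁²/2g = 1.68²/19.62 = 0.144 m; v₂²/2g = 4.54²/19.62 = 1.051 m.
Total head H = z₁ + ψ₁ + v₁²/2g = 80.29 + 42.10 + 0.144 = 122.53 m.
ψ₂ = H − z₂ − v₂²/2g = 122.53 − 73.66 − 1.051 = 47.82 m.
P₂ = ρgψ₂ = 1000 × 9.81 × 47.82 ≈ 469 kPa.

P₂ ≈ 469 kPa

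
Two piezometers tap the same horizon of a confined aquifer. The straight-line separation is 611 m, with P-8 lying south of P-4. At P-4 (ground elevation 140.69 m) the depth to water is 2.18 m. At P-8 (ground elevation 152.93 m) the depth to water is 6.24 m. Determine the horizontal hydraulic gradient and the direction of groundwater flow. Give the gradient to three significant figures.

Total head at P-4: h = 140.69 − 2.18 = 138.51 m.
Total head at P-8: h = 152.93 − 6.24 = 146.69 m.
Head difference: h(P-4) − h(P-8) = 138.51 − 146.69 = -8.18 m.
Hydraulic gradient: i = |Δh| / L = 8.18 / 611 = 0.0134.
Flow is from higher to lower head: from P-8 toward P-4, i.e. toward the north.

i ≈ 0.0134; groundwater flows toward the north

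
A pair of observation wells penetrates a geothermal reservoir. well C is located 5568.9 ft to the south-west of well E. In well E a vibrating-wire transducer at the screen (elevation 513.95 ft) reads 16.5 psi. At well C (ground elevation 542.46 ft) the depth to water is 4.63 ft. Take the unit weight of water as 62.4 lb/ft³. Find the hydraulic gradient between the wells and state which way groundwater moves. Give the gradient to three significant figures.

Pressure head at well E: ψ = 144·P/γ = 144 × 16.5 / 62.4 = 38.08 ft.
Total head at well E: h = z + ψ = 513.95 + 38.08 = 552.03 ft.
Total head at well C: h = 542.46 − 4.63 = 537.83 ft.
Head difference: h(well E) − h(well C) = 552.03 − 537.83 = 14.20 ft.
Hydraulic gradient: i = |Δh| / L = 14.20 / 5568.9 = 0.00255.
Flow is from higher to lower head: from well E toward well C, i.e. toward the south-west.

i ≈ 0.00255; groundwater flows toward the south-west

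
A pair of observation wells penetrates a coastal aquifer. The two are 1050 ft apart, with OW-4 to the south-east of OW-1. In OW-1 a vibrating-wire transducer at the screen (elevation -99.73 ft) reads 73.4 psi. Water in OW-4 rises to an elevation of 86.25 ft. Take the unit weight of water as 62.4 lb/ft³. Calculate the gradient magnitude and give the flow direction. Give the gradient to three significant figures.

i ≈ 0.0158; groundwater flows toward the north-west

Pressure head at OW-1: ψ = 144·P/γ = 144 × 73.4 / 62.4 = 169.38 ft.
Total head at OW-1: h = z + ψ = -99.73 + 169.38 = 69.65 ft.
Total head at OW-4: h = 86.25 ft (water level in the piezometer is the total head).
Head difference: h(OW-1) − h(OW-4) = 69.65 − 86.25 = -16.60 ft.
Hydraulic gradient: i = |Δh| / L = 16.60 / 1050 = 0.0158.
Flow is from higher to lower head: from OW-4 toward OW-1, i.e. toward the north-west.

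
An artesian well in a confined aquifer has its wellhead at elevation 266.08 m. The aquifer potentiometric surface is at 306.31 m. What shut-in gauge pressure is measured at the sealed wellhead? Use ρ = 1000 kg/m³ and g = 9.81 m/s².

P ≈ 395 kPa

Head above the cap: Δh = 306.31 − 266.08 = 40.23 m.
P = ρgΔh = 1000 × 9.81 × 40.23 = 394656 Pa ≈ 395 kPa.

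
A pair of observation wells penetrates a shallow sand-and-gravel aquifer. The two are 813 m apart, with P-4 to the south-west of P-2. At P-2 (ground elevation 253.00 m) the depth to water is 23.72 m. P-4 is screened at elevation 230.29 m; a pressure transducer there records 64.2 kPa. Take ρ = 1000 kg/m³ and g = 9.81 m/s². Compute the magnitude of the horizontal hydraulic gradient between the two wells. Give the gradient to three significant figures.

i ≈ 0.00929

Total head at P-2: h = 253.00 − 23.72 = 229.28 m.
Pressure head at P-4: ψ = P/(ρg) = 64.2×1000 / (1000 × 9.81) = 6.54 m.
Total head at P-4: h = z + ψ = 230.29 + 6.54 = 236.83 m.
Head difference: h(P-2) − h(P-4) = 229.28 − 236.83 = -7.55 m.
Hydraulic gradient: i = |Δh| / L = 7.55 / 813 = 0.00929.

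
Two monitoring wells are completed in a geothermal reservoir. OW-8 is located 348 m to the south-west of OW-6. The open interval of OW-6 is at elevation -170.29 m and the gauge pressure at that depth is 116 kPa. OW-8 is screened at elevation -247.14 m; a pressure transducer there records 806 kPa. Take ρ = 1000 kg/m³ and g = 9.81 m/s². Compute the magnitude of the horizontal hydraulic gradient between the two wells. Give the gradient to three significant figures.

i ≈ 0.0187

Pressure head at OW-6: ψ = P/(ρg) = 116×1000 / (1000 × 9.81) = 11.82 m.
Total head at OW-6: h = z + ψ = -170.29 + 11.82 = -158.47 m.
Pressure head at OW-8: ψ = P/(ρg) = 806×1000 / (1000 × 9.81) = 82.16 m.
Total head at OW-8: h = z + ψ = -247.14 + 82.16 = -164.98 m.
Head difference: h(OW-6) − h(OW-8) = -158.47 − (-164.98) = 6.51 m.
Hydraulic gradient: i = |Δh| / L = 6.51 / 348 = 0.0187.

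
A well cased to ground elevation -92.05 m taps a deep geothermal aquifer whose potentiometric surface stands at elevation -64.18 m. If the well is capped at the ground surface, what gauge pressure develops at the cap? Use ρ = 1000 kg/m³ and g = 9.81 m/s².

P ≈ 273 kPa

Head above the cap: Δh = -64.18 − (-92.05) = 27.87 m.
P = ρgΔh = 1000 × 9.81 × 27.87 = 273405 Pa ≈ 273 kPa.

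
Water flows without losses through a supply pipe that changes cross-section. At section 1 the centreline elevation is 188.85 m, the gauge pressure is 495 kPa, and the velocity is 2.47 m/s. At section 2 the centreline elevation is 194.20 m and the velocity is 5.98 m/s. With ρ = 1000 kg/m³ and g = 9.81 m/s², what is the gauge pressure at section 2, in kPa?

Pressure head at 1: ψ₁ = P₁/(ρg) = 495×1000 / (1000 × 9.81) = 50.46 m.
Velocity heads: v₁²/2g = 2.47²/19.62 = 0.311 m; v₂²/2g = 5.98²/19.62 = 1.823 m.
Total head H = z₁ + ψ₁ + v₁²/2g = 188.85 + 50.46 + 0.311 = 239.62 m.
ψ₂ = H − z₂ − v₂²/2g = 239.62 − 194.20 − 1.823 = 43.60 m.
P₂ = ρgψ₂ = 1000 × 9.81 × 43.60 ≈ 428 kPa.

P₂ ≈ 428 kPa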